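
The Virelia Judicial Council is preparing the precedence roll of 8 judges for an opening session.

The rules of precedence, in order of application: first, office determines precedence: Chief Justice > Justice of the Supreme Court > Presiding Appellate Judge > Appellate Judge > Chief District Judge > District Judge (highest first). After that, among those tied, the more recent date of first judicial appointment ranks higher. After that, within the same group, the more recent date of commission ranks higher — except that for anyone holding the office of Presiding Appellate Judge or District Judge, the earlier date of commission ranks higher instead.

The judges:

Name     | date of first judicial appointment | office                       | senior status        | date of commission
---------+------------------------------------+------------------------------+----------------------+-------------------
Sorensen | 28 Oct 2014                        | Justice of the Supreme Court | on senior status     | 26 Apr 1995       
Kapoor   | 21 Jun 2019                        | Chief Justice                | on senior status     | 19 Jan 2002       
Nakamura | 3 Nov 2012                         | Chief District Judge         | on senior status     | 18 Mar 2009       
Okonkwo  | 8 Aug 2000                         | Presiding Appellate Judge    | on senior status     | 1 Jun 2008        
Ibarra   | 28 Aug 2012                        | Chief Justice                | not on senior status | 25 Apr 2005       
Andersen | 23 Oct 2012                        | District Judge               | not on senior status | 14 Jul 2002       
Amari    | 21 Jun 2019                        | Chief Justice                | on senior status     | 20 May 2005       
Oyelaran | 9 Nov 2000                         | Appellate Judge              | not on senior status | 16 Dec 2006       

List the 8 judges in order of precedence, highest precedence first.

By office: Amari, Kapoor and Ibarra (Chief Justice); then Sorensen (Justice of the Supreme Court); then Okonkwo (Presiding Appellate Judge); then Oyelaran (Appellate Judge); then Nakamura (Chief District Judge); then Andersen (District Judge).
Among Amari, Kapoor and Ibarra, by date of first judicial appointment (later first): Amari and Kapoor (21 Jun 2019) before Ibarra (28 Aug 2012).
Among Amari and Kapoor, by date of commission (later first): Amari (20 May 2005) before Kapoor (19 Jan 2002).
Full order: Amari, Kapoor, Ibarra, Sorensen, Okonkwo, Oyelaran, Nakamura, Andersen.

Amari, Kapoor, Ibarra, Sorensen, Okonkwo, Oyelaran, Nakamura, Andersen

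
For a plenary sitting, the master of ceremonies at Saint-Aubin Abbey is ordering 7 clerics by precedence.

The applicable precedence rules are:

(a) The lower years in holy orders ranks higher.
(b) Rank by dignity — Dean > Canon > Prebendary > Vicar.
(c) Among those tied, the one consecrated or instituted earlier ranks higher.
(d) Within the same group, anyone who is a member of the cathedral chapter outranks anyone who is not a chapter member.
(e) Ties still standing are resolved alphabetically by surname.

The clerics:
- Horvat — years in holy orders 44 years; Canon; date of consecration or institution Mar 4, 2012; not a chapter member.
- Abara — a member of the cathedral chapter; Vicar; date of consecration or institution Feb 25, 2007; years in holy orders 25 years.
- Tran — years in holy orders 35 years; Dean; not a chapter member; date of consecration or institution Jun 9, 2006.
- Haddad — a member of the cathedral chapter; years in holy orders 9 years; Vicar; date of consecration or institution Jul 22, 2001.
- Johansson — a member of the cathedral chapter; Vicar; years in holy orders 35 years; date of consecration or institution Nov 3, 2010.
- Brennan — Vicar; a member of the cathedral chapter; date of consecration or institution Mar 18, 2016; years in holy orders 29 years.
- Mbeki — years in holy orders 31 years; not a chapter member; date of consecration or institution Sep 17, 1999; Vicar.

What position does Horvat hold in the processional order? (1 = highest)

7

By years in holy orders (lower first): Haddad (9 years); then Abara (25 years); then Brennan (29 years); then Mbeki (31 years); then Tran and Johansson (both 35 years); then Horvat (44 years).
Among Tran and Johansson, by dignity: Tran (Dean) before Johansson (Vicar).
Order: Haddad, Abara, Brennan, Mbeki, Tran, Johansson, Horvat. So position 7.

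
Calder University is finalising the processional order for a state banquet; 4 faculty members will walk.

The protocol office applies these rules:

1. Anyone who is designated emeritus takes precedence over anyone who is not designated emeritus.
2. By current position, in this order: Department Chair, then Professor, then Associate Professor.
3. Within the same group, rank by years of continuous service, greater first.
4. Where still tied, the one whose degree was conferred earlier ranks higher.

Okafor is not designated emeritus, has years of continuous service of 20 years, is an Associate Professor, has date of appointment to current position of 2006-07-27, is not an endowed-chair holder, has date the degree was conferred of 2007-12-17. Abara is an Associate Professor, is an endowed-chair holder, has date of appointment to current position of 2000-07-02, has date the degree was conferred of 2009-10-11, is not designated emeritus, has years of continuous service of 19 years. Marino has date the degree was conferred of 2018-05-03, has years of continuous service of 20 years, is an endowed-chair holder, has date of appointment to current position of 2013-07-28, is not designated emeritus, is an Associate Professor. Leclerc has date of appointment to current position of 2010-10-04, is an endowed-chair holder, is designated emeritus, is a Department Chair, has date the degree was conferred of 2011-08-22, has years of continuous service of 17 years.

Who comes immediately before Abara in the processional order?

By the first rule: Leclerc (designated emeritus); then Okafor, Marino and Abara (each not designated emeritus).
Okafor, Marino and Abara are each Associate Professor, so the next rule applies.
Among Okafor, Marino and Abara, by years of continuous service (higher first): Okafor and Marino (20 years) before Abara (19 years).
Among Okafor and Marino, by date the degree was conferred (earlier first): Okafor (2007-12-17) before Marino (2018-05-03).
Order: Leclerc, Okafor, Marino, Abara.

Marino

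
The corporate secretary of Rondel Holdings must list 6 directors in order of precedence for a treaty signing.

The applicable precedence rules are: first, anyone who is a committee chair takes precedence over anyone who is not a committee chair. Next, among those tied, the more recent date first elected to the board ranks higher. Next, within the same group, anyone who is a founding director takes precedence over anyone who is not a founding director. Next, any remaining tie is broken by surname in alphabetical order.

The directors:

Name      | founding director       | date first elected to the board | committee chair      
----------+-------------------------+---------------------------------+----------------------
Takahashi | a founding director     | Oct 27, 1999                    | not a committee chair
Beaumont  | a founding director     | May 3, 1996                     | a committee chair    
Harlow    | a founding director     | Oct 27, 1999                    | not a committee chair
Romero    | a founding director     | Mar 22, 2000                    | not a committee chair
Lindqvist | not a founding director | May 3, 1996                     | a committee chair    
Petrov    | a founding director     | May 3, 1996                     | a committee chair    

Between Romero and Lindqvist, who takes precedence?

By the first rule: Beaumont, Petrov and Lindqvist (each a committee chair); then Romero, Harlow and Takahashi (each not a committee chair).
Beaumont, Petrov and Lindqvist all have date first elected to the board May 3, 1996, so the next rule applies.
Among Beaumont, Petrov and Lindqvist, a founding director before not a founding director: Beaumont and Petrov (a founding director) before Lindqvist (not a founding director).
Among Beaumont and Petrov, alphabetically by surname: Beaumont before Petrov.
Among Romero, Harlow and Takahashi, by date first elected to the board (later first): Romero (Mar 22, 2000) before Harlow and Takahashi (Oct 27, 1999).
Harlow and Takahashi are each a founding director, so the next rule applies.
Among Harlow and Takahashi, alphabetically by surname: Harlow before Takahashi.
So Lindqvist takes precedence.

Lindqvist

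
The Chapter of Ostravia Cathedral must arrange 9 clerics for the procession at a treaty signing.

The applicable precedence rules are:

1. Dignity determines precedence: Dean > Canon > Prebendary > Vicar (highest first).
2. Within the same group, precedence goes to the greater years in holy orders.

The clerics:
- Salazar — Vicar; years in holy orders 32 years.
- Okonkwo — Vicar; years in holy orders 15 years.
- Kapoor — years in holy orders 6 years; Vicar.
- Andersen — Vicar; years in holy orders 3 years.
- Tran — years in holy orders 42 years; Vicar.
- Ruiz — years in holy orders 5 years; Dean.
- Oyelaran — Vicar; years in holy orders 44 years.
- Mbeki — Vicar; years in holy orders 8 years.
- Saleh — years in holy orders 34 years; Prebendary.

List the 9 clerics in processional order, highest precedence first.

By dignity: Ruiz (Dean); then Saleh (Prebendary); then Oyelaran, Tran, Salazar, Okonkwo, Mbeki, Kapoor and Andersen (Vicar).
Among Oyelaran, Tran, Salazar, Okonkwo, Mbeki, Kapoor and Andersen, by years in holy orders (higher first): Oyelaran (44 years) before Tran (42 years) before Salazar (32 years) before Okonkwo (15 years) before Mbeki (8 years) before Kapoor (6 years) before Andersen (3 years).
Full order: Ruiz, Saleh, Oyelaran, Tran, Salazar, Okonkwo, Mbeki, Kapoor, Andersen.

Ruiz, Saleh, Oyelaran, Tran, Salazar, Okonkwo, Mbeki, Kapoor, Andersen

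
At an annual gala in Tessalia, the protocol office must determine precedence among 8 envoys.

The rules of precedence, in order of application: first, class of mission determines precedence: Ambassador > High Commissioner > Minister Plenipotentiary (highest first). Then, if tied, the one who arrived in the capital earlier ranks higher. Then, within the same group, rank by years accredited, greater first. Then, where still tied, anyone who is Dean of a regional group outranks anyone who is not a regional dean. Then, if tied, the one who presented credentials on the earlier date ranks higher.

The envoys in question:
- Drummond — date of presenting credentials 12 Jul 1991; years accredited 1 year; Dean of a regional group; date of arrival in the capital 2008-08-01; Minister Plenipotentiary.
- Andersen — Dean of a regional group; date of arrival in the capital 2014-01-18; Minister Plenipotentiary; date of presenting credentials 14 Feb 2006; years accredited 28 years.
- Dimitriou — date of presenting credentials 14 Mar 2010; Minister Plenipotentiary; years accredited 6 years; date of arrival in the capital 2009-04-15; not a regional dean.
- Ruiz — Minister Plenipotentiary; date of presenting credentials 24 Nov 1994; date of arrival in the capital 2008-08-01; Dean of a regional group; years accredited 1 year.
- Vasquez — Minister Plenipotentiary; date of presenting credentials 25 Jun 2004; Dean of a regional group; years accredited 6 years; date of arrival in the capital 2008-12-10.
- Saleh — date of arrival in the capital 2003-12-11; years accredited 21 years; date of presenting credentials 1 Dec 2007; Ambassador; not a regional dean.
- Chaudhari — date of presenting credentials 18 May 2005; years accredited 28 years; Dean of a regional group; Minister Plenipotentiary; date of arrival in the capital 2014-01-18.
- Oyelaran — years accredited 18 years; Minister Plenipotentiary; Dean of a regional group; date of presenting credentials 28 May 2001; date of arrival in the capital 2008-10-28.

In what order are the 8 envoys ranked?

By class of mission: Saleh (Ambassador); then Drummond, Ruiz, Oyelaran, Vasquez, Dimitriou, Chaudhari and Andersen (Minister Plenipotentiary).
Among Drummond, Ruiz, Oyelaran, Vasquez, Dimitriou, Chaudhari and Andersen, by date of arrival in the capital (earlier first): Drummond and Ruiz (2008-08-01) before Oyelaran (2008-10-28) before Vasquez (2008-12-10) before Dimitriou (2009-04-15) before Chaudhari and Andersen (2014-01-18).
Drummond and Ruiz both have years accredited 1 year, so the next rule applies.
Drummond and Ruiz are each Dean of a regional group, so the next rule applies.
Among Drummond and Ruiz, by date of presenting credentials (earlier first): Drummond (12 Jul 1991) before Ruiz (24 Nov 1994).
Chaudhari and Andersen both have years accredited 28 years, so the next rule applies.
Chaudhari and Andersen are each Dean of a regional group, so the next rule applies.
Among Chaudhari and Andersen, by date of presenting credentials (earlier first): Chaudhari (18 May 2005) before Andersen (14 Feb 2006).
Full order: Saleh, Drummond, Ruiz, Oyelaran, Vasquez, Dimitriou, Chaudhari, Andersen.

Saleh, Drummond, Ruiz, Oyelaran, Vasquez, Dimitriou, Chaudhari, Andersen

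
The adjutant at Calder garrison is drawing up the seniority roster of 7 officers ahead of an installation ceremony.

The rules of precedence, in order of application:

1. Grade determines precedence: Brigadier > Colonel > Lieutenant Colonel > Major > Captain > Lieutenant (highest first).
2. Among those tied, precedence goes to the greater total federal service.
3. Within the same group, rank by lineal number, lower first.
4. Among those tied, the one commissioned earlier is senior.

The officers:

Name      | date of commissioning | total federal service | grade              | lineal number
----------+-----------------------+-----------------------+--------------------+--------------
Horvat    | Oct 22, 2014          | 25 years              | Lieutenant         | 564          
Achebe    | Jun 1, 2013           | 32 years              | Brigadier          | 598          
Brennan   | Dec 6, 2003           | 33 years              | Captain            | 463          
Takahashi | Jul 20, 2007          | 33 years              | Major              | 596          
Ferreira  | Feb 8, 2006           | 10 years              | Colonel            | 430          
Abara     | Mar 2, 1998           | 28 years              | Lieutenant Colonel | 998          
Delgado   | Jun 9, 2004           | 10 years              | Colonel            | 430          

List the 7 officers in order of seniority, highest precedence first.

Achebe, Delgado, Ferreira, Abara, Takahashi, Brennan, Horvat

By grade: Achebe (Brigadier); then Delgado and Ferreira (Colonel); then Abara (Lieutenant Colonel); then Takahashi (Major); then Brennan (Captain); then Horvat (Lieutenant).
Delgado and Ferreira both have total federal service 10 years, so the next rule applies.
Delgado and Ferreira both have lineal number 430, so the next rule applies.
Among Delgado and Ferreira, by date of commissioning (earlier first): Delgado (Jun 9, 2004) before Ferreira (Feb 8, 2006).
Full order: Achebe, Delgado, Ferreira, Abara, Takahashi, Brennan, Horvat.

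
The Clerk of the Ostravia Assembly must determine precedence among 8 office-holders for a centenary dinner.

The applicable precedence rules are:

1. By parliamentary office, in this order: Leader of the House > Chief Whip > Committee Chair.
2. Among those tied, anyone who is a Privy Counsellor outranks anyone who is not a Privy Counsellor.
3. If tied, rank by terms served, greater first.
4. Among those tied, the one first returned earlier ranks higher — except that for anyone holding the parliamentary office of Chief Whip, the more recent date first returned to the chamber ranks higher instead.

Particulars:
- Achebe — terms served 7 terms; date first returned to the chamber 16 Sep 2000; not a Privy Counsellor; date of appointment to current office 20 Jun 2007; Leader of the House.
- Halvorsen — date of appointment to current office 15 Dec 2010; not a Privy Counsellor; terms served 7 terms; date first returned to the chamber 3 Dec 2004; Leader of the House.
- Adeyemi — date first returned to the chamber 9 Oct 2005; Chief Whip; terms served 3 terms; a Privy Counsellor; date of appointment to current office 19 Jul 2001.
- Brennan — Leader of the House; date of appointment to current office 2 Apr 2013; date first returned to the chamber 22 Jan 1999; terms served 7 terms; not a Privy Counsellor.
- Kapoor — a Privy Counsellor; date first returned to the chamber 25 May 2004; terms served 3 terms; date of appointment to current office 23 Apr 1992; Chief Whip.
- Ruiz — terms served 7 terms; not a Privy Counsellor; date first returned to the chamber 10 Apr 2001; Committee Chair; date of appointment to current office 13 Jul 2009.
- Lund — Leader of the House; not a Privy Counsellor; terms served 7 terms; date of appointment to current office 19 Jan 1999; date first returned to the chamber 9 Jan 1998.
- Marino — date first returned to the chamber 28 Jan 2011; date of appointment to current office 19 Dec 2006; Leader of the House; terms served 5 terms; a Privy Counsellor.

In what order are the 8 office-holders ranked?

Marino, Lund, Brennan, Achebe, Halvorsen, Adeyemi, Kapoor, Ruiz

By parliamentary office: Marino, Lund, Brennan, Achebe and Halvorsen (Leader of the House); then Adeyemi and Kapoor (Chief Whip); then Ruiz (Committee Chair).
Among Marino, Lund, Brennan, Achebe and Halvorsen, a Privy Counsellor before not a Privy Counsellor: Marino (a Privy Counsellor) before Lund, Brennan, Achebe and Halvorsen (not a Privy Counsellor).
Lund, Brennan, Achebe and Halvorsen all have terms served 7 terms, so the next rule applies.
Among Lund, Brennan, Achebe and Halvorsen, by date first returned to the chamber (earlier first): Lund (9 Jan 1998) before Brennan (22 Jan 1999) before Achebe (16 Sep 2000) before Halvorsen (3 Dec 2004).
Adeyemi and Kapoor are each a Privy Counsellor, so the next rule applies.
Adeyemi and Kapoor both have terms served 3 terms, so the next rule applies.
Among Adeyemi and Kapoor, by date first returned to the chamber (later first) (reversed rule for this group): Adeyemi (9 Oct 2005) before Kapoor (25 May 2004).
Full order: Marino, Lund, Brennan, Achebe, Halvorsen, Adeyemi, Kapoor, Ruiz.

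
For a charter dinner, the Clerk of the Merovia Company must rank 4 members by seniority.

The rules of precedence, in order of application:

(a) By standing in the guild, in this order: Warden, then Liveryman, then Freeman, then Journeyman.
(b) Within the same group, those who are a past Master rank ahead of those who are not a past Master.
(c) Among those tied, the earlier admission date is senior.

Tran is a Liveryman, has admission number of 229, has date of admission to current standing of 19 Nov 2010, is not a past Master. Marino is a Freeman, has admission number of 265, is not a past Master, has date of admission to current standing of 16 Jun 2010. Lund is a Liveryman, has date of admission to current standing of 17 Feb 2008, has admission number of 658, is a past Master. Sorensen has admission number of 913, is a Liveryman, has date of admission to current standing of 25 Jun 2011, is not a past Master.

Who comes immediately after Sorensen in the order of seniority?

By standing in the guild: Lund, Tran and Sorensen (Liveryman); then Marino (Freeman).
Among Lund, Tran and Sorensen, a past Master before not a past Master: Lund (a past Master) before Tran and Sorensen (not a past Master).
Among Tran and Sorensen, by date of admission to current standing (earlier first): Tran (19 Nov 2010) before Sorensen (25 Jun 2011).
Order: Lund, Tran, Sorensen, Marino.

Marino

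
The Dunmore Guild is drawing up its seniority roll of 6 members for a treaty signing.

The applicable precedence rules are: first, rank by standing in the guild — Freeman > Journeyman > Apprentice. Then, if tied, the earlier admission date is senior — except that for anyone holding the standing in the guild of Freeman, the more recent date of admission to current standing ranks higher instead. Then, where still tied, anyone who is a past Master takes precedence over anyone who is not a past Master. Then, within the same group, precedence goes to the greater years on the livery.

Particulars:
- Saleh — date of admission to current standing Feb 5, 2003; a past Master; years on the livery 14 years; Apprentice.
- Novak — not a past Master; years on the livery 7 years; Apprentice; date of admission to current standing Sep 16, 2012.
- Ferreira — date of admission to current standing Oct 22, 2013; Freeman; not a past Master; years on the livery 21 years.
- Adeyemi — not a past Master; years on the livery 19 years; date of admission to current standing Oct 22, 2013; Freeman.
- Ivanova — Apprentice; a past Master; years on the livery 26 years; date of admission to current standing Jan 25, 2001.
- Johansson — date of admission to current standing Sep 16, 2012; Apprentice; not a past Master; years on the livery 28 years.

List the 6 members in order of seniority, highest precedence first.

Ferreira, Adeyemi, Ivanova, Saleh, Johansson, Novak

By standing in the guild: Ferreira and Adeyemi (Freeman); then Ivanova, Saleh, Johansson and Novak (Apprentice).
Ferreira and Adeyemi both have date of admission to current standing Oct 22, 2013, so the next rule applies.
Ferreira and Adeyemi are each not a past Master, so the next rule applies.
Among Ferreira and Adeyemi, by years on the livery (higher first): Ferreira (21 years) before Adeyemi (19 years).
Among Ivanova, Saleh, Johansson and Novak, by date of admission to current standing (earlier first): Ivanova (Jan 25, 2001) before Saleh (Feb 5, 2003) before Johansson and Novak (Sep 16, 2012).
Johansson and Novak are each not a past Master, so the next rule applies.
Among Johansson and Novak, by years on the livery (higher first): Johansson (28 years) before Novak (7 years).
Full order: Ferreira, Adeyemi, Ivanova, Saleh, Johansson, Novak.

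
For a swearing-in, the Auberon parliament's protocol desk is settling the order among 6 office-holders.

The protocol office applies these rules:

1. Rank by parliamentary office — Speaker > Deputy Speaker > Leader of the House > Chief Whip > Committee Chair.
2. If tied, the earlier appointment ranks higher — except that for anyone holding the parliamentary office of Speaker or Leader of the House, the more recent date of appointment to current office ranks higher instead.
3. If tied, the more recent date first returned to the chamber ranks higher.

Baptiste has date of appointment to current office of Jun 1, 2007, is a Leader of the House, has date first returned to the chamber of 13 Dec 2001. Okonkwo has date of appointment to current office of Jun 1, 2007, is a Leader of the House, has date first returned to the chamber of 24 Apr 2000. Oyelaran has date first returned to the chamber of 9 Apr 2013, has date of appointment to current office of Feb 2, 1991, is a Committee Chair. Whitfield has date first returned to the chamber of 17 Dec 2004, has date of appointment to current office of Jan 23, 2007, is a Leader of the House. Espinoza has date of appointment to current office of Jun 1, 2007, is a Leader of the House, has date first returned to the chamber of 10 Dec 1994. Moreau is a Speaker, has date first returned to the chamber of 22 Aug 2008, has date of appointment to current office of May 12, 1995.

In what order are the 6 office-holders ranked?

By parliamentary office: Moreau (Speaker); then Baptiste, Okonkwo, Espinoza and Whitfield (Leader of the House); then Oyelaran (Committee Chair).
Among Baptiste, Okonkwo, Espinoza and Whitfield, by date of appointment to current office (later first) (reversed rule for this group): Baptiste, Okonkwo and Espinoza (Jun 1, 2007) before Whitfield (Jan 23, 2007).
Among Baptiste, Okonkwo and Espinoza, by date first returned to the chamber (later first): Baptiste (13 Dec 2001) before Okonkwo (24 Apr 2000) before Espinoza (10 Dec 1994).
Full order: Moreau, Baptiste, Okonkwo, Espinoza, Whitfield, Oyelaran.

Moreau, Baptiste, Okonkwo, Espinoza, Whitfield, Oyelaran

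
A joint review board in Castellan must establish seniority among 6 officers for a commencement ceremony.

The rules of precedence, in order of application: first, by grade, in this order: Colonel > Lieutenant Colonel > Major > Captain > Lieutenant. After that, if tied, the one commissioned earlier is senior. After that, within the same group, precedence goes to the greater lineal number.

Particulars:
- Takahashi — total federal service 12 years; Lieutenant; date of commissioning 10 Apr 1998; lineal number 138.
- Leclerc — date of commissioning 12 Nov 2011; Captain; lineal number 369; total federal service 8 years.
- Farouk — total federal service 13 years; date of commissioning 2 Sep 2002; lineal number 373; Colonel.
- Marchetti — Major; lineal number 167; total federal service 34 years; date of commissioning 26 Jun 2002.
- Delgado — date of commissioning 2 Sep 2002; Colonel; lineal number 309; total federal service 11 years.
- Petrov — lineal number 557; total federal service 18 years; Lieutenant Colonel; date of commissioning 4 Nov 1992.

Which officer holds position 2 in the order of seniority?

By grade: Farouk and Delgado (Colonel); then Petrov (Lieutenant Colonel); then Marchetti (Major); then Leclerc (Captain); then Takahashi (Lieutenant).
Farouk and Delgado both have date of commissioning 2 Sep 2002, so the next rule applies.
Among Farouk and Delgado, by lineal number (higher first): Farouk (373) before Delgado (309).
Order: Farouk, Delgado, Petrov, Marchetti, Leclerc, Takahashi.

Delgado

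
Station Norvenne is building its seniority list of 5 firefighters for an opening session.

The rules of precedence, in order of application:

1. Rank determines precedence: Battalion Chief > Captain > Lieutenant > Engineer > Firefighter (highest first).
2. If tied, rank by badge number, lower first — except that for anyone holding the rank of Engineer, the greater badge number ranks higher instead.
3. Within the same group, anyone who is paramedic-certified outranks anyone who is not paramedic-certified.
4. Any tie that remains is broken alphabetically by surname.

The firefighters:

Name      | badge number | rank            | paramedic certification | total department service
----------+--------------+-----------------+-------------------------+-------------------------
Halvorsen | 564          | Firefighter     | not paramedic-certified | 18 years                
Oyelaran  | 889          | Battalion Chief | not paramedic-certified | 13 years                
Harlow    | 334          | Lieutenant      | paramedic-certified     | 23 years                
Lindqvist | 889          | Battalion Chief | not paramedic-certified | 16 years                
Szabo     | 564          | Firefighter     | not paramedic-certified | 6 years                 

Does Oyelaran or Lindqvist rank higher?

By rank: Lindqvist and Oyelaran (Battalion Chief); then Harlow (Lieutenant); then Halvorsen and Szabo (Firefighter).
Lindqvist and Oyelaran both have badge number 889, so the next rule applies.
Lindqvist and Oyelaran are each not paramedic-certified, so the next rule applies.
Among Lindqvist and Oyelaran, alphabetically by surname: Lindqvist before Oyelaran.
Halvorsen and Szabo both have badge number 564, so the next rule applies.
Halvorsen and Szabo are each not paramedic-certified, so the next rule applies.
Among Halvorsen and Szabo, alphabetically by surname: Halvorsen before Szabo.
So Lindqvist takes precedence.

Lindqvist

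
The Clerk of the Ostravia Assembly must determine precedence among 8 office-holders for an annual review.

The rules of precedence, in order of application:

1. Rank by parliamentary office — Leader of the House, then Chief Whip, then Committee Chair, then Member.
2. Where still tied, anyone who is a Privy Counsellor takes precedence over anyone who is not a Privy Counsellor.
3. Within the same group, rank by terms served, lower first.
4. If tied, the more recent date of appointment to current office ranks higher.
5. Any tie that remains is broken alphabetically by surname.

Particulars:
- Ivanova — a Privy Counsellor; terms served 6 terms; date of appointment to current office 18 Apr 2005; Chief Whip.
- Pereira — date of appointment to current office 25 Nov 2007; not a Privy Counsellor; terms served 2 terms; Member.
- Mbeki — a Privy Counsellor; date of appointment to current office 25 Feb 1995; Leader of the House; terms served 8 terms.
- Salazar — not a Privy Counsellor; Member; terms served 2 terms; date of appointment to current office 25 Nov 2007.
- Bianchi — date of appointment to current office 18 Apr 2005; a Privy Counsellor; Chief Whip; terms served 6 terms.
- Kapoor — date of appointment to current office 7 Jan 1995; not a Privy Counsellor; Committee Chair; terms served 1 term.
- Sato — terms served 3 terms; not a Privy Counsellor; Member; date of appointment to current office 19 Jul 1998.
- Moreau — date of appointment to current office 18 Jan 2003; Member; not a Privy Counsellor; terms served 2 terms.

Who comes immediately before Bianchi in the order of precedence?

Mbeki

By parliamentary office: Mbeki (Leader of the House); then Bianchi and Ivanova (Chief Whip); then Kapoor (Committee Chair); then Pereira, Salazar, Moreau and Sato (Member).
Bianchi and Ivanova are each a Privy Counsellor, so the next rule applies.
Bianchi and Ivanova both have terms served 6 terms, so the next rule applies.
Bianchi and Ivanova both have date of appointment to current office 18 Apr 2005, so the next rule applies.
Among Bianchi and Ivanova, alphabetically by surname: Bianchi before Ivanova.
Pereira, Salazar, Moreau and Sato are each not a Privy Counsellor, so the next rule applies.
Among Pereira, Salazar, Moreau and Sato, by terms served (lower first): Pereira, Salazar and Moreau (2 terms) before Sato (3 terms).
Among Pereira, Salazar and Moreau, by date of appointment to current office (later first): Pereira and Salazar (25 Nov 2007) before Moreau (18 Jan 2003).
Among Pereira and Salazar, alphabetically by surname: Pereira before Salazar.
Order: Mbeki, Bianchi, Ivanova, Kapoor, Pereira, Salazar, Moreau, Sato.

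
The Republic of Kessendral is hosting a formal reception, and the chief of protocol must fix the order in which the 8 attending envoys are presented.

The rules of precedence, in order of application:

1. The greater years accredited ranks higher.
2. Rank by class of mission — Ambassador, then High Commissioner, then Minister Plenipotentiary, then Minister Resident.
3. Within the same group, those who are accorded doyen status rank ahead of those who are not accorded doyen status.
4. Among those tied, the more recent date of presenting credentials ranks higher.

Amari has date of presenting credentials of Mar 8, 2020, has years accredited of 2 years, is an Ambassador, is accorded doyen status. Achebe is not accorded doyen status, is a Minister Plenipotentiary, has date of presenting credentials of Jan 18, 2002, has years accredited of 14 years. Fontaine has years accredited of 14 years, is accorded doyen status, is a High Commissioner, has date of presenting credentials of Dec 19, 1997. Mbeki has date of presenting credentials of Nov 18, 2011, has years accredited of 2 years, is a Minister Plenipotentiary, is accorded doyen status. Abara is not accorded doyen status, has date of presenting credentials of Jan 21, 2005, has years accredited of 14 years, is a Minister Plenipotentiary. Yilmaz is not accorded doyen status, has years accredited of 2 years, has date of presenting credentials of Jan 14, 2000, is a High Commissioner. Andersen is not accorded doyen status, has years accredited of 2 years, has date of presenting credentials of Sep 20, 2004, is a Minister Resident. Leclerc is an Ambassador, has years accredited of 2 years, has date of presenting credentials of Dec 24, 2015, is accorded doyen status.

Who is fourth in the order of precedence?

Amari

By years accredited (higher first): Fontaine, Abara and Achebe (each 14 years); then Amari, Leclerc, Yilmaz, Mbeki and Andersen (each 2 years).
Among Fontaine, Abara and Achebe, by class of mission: Fontaine (High Commissioner) before Abara and Achebe (Minister Plenipotentiary).
Abara and Achebe are each not accorded doyen status, so the next rule applies.
Among Abara and Achebe, by date of presenting credentials (later first): Abara (Jan 21, 2005) before Achebe (Jan 18, 2002).
Among Amari, Leclerc, Yilmaz, Mbeki and Andersen, by class of mission: Amari and Leclerc (Ambassador) before Yilmaz (High Commissioner) before Mbeki (Minister Plenipotentiary) before Andersen (Minister Resident).
Amari and Leclerc are each accorded doyen status, so the next rule applies.
Among Amari and Leclerc, by date of presenting credentials (later first): Amari (Mar 8, 2020) before Leclerc (Dec 24, 2015).
Order: Fontaine, Abara, Achebe, Amari, Leclerc, Yilmaz, Mbeki, Andersen.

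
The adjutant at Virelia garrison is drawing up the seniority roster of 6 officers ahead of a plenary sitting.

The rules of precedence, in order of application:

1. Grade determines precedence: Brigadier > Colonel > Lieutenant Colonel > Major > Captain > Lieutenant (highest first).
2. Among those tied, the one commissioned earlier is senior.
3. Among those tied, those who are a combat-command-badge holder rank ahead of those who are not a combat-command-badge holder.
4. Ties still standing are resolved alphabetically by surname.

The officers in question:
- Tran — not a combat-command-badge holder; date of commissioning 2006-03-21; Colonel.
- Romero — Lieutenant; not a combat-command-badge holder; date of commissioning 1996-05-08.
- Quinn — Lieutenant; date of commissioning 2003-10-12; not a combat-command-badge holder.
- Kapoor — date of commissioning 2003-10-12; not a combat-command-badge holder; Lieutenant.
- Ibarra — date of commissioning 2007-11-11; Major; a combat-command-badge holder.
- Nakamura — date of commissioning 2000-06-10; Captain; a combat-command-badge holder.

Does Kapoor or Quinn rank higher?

Kapoor

By grade: Tran (Colonel); then Ibarra (Major); then Nakamura (Captain); then Romero, Kapoor and Quinn (Lieutenant).
Among Romero, Kapoor and Quinn, by date of commissioning (earlier first): Romero (1996-05-08) before Kapoor and Quinn (2003-10-12).
Kapoor and Quinn are each not a combat-command-badge holder, so the next rule applies.
Among Kapoor and Quinn, alphabetically by surname: Kapoor before Quinn.
So Kapoor takes precedence.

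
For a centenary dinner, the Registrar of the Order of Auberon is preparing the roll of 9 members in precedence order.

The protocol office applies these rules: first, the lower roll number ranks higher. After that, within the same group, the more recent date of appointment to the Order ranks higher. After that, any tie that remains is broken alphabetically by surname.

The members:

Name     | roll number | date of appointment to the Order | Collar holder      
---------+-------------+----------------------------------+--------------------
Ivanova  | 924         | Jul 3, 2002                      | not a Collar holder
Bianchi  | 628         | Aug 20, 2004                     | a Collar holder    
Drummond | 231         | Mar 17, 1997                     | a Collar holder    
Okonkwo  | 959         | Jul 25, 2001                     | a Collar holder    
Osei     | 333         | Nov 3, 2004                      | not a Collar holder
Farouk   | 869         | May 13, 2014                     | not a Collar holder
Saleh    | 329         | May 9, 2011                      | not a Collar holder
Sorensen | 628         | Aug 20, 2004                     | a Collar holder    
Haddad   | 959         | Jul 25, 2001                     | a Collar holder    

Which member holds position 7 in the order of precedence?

By roll number (lower first): Drummond (231); then Saleh (329); then Osei (333); then Bianchi and Sorensen (both 628); then Farouk (869); then Ivanova (924); then Haddad and Okonkwo (both 959).
Bianchi and Sorensen both have date of appointment to the Order Aug 20, 2004, so the next rule applies.
Among Bianchi and Sorensen, alphabetically by surname: Bianchi before Sorensen.
Haddad and Okonkwo both have date of appointment to the Order Jul 25, 2001, so the next rule applies.
Among Haddad and Okonkwo, alphabetically by surname: Haddad before Okonkwo.
Order: Drummond, Saleh, Osei, Bianchi, Sorensen, Farouk, Ivanova, Haddad, Okonkwo.

Ivanova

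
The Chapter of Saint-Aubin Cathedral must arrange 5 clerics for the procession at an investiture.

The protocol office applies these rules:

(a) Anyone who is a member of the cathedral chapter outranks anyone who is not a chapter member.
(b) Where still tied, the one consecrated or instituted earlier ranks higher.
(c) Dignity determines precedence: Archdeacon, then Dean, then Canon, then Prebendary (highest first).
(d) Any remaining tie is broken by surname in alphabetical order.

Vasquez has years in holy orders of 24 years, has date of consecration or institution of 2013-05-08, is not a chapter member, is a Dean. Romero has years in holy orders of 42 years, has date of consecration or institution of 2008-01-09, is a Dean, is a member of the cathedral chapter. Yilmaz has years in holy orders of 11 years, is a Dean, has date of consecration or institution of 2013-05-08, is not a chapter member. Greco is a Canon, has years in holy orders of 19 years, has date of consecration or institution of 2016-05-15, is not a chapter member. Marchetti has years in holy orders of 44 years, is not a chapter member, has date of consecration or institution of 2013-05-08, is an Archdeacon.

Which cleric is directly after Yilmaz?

By the first rule: Romero (a member of the cathedral chapter); then Marchetti, Vasquez, Yilmaz and Greco (each not a chapter member).
Among Marchetti, Vasquez, Yilmaz and Greco, by date of consecration or institution (earlier first): Marchetti, Vasquez and Yilmaz (2013-05-08) before Greco (2016-05-15).
Among Marchetti, Vasquez and Yilmaz, by dignity: Marchetti (Archdeacon) before Vasquez and Yilmaz (Dean).
Among Vasquez and Yilmaz, alphabetically by surname: Vasquez before Yilmaz.
Order: Romero, Marchetti, Vasquez, Yilmaz, Greco.

Greco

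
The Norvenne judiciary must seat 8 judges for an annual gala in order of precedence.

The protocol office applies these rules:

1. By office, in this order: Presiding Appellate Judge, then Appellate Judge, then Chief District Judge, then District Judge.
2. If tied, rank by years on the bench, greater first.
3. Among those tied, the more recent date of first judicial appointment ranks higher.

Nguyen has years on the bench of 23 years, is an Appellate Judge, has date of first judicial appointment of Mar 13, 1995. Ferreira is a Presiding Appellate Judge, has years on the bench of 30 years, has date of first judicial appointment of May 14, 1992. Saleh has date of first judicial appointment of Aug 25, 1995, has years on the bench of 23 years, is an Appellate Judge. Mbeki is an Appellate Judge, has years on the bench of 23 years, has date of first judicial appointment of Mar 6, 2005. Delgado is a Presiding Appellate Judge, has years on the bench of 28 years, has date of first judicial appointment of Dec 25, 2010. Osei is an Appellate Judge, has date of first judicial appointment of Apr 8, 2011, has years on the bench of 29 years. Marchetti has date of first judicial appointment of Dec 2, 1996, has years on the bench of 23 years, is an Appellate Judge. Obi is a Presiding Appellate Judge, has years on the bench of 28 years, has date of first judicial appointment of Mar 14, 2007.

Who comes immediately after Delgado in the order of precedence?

Obi

By office: Ferreira, Delgado and Obi (Presiding Appellate Judge); then Osei, Mbeki, Marchetti, Saleh and Nguyen (Appellate Judge).
Among Ferreira, Delgado and Obi, by years on the bench (higher first): Ferreira (30 years) before Delgado and Obi (28 years).
Among Delgado and Obi, by date of first judicial appointment (later first): Delgado (Dec 25, 2010) before Obi (Mar 14, 2007).
Among Osei, Mbeki, Marchetti, Saleh and Nguyen, by years on the bench (higher first): Osei (29 years) before Mbeki, Marchetti, Saleh and Nguyen (23 years).
Among Mbeki, Marchetti, Saleh and Nguyen, by date of first judicial appointment (later first): Mbeki (Mar 6, 2005) before Marchetti (Dec 2, 1996) before Saleh (Aug 25, 1995) before Nguyen (Mar 13, 1995).
Order: Ferreira, Delgado, Obi, Osei, Mbeki, Marchetti, Saleh, Nguyen.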